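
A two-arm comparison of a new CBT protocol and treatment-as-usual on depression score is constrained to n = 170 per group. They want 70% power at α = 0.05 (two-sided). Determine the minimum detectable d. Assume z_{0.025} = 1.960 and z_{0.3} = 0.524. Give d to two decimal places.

d_min ≈ 0.27

For two independent groups of n = 170 each: d_min = (z_{α/2} + z_β)·√(2/n).
z-sum = 1.960 + 0.524 = 2.484.
d_min = 2.484 × √(2/170) = 2.484 × 0.1085 = 0.269.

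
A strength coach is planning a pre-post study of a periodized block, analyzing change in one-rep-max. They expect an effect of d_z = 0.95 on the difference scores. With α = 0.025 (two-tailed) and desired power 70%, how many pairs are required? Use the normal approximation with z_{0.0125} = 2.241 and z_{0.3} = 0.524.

n = 9 pairs

For a paired (one-sample on differences) test: n = ((z_{α/2} + z_β) / d)².
z_{α/2} + z_β = 2.241 + 0.524 = 2.765.
n = (2.765 / 0.95)² = 2.911² = 8.47.
Round up.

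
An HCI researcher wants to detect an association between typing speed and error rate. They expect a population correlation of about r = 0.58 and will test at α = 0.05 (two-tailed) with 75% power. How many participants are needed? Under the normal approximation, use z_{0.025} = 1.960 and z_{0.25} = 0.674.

Fisher's z: C = ½·ln((1+r)/(1−r)) = ½·ln(3.7619) = 0.6625.
n = ((z_{α/2} + z_β)/C)² + 3.
(1.960 + 0.674) / 0.6625 = 2.634 / 0.6625 = 3.976.
n = 3.976² + 3 = 15.81 + 3 = 18.8.
Round up.

n = 19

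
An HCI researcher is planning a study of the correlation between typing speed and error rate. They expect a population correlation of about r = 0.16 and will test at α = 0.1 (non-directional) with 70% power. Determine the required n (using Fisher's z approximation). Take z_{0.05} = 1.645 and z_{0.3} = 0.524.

n = 184

Fisher's z: C = ½·ln((1+r)/(1−r)) = ½·ln(1.3810) = 0.1614.
n = ((z_{α/2} + z_β)/C)² + 3.
(1.645 + 0.524) / 0.1614 = 2.169 / 0.1614 = 13.439.
n = 13.439² + 3 = 180.60 + 3 = 183.6.
Round up.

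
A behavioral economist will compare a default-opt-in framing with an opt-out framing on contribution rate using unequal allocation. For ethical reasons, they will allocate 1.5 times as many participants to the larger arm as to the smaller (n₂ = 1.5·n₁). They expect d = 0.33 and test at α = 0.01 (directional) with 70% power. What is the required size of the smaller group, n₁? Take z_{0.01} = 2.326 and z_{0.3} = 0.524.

With allocation ratio k = n₂/n₁ = 1.5, Var(x̄₁−x̄₂) = σ²(1/n₁ + 1/(k·n₁)) = σ²·(k+1)/(k·n₁).
So n₁ = (1 + 1/k)·((z_{α} + z_β)/d)² = 1.667 × (2.850/0.33)².
n₁ = 1.667 × 74.59 = 124.3.
Round up: n₁ = 125, giving n₂ = ⌈1.5 × 125⌉ = ⌈187.5⌉ = 188.

n₁ = 125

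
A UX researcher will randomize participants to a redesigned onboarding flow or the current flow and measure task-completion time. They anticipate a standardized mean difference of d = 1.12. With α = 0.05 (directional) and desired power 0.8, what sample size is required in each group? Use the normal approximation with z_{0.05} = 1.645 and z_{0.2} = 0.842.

For two independent groups with equal n: n = 2·((z_{α} + z_β) / d)².
z_{α} + z_β = 1.645 + 0.842 = 2.487.
n = 2 × (2.487 / 1.12)² = 2 × 2.221² = 2 × 4.93 = 9.9.
Round up to the next whole participant.

n = 10 per group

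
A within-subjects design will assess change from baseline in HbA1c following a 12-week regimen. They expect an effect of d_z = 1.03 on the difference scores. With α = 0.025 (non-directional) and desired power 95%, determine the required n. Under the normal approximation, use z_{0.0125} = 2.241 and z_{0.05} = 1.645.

n = 15 pairs

For a paired (one-sample on differences) test: n = ((z_{α/2} + z_β) / d)².
z_{α/2} + z_β = 2.241 + 1.645 = 3.886.
n = (3.886 / 1.03)² = 3.773² = 14.23.
Round up.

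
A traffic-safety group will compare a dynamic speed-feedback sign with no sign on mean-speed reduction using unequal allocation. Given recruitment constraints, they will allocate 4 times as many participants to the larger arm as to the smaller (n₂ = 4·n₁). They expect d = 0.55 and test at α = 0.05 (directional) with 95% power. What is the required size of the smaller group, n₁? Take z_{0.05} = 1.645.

With allocation ratio k = n₂/n₁ = 4, Var(x̄₁−x̄₂) = σ²(1/n₁ + 1/(k·n₁)) = σ²·(k+1)/(k·n₁).
So n₁ = (1 + 1/k)·((z_{α} + z_β)/d)² = 1.250 × (3.290/0.55)².
n₁ = 1.250 × 35.78 = 44.7.
Round up: n₁ = 45, giving n₂ = 4 × 45 = 180.

n₁ = 45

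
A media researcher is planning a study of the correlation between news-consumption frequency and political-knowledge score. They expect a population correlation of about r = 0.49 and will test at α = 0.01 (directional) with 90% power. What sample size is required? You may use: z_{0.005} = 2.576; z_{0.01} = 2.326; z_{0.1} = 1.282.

Fisher's z: C = ½·ln((1+r)/(1−r)) = ½·ln(2.9216) = 0.5361.
n = ((z_{α} + z_β)/C)² + 3.
(2.326 + 1.282) / 0.5361 = 3.608 / 0.5361 = 6.730.
n = 6.730² + 3 = 45.29 + 3 = 48.3.
Round up.

n = 49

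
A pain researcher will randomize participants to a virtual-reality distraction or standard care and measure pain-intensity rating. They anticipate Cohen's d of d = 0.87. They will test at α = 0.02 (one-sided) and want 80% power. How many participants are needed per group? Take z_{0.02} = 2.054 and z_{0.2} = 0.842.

n = 23 per group

For two independent groups with equal n: n = 2·((z_{α} + z_β) / d)².
z_{α} + z_β = 2.054 + 0.842 = 2.896.
n = 2 × (2.896 / 0.87)² = 2 × 3.329² = 2 × 11.08 = 22.2.
Round up to the next whole participant.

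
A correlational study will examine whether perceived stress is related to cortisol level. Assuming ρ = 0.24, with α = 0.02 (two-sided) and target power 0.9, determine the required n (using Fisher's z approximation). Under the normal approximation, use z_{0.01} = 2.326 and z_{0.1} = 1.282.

n = 221

Fisher's z: C = ½·ln((1+r)/(1−r)) = ½·ln(1.6316) = 0.2448.
n = ((z_{α/2} + z_β)/C)² + 3.
(2.326 + 1.282) / 0.2448 = 3.608 / 0.2448 = 14.739.
n = 14.739² + 3 = 217.23 + 3 = 220.2.
Round up.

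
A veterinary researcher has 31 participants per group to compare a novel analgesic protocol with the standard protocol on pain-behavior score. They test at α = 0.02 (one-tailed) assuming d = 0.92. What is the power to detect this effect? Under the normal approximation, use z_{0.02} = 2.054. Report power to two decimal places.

For two equal groups, power = Φ(d·√(n/2) − z_{α}).
d·√(n/2) = 0.92 × √(31/2) = 0.92 × 3.937 = 3.622.
z_β = 3.622 − 2.054 = 1.568.
Power = Φ(1.568) = 0.942.

power ≈ 0.94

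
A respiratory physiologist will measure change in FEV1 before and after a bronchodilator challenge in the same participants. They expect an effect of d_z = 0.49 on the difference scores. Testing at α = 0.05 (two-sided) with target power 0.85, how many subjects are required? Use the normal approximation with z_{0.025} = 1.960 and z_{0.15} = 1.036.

n = 38 pairs

For a paired (one-sample on differences) test: n = ((z_{α/2} + z_β) / d)².
z_{α/2} + z_β = 1.960 + 1.036 = 2.996.
n = (2.996 / 0.49)² = 6.114² = 37.38.
Round up.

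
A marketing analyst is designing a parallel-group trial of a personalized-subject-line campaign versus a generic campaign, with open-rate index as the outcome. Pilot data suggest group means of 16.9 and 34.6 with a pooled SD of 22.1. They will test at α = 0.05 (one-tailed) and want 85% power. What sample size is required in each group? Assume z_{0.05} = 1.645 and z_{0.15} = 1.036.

n = 23 per group

Cohen's d = |M₁ − M₂| / SD_pooled = |16.9 − 34.6| / 22.1 = 17.7 / 22.1 = 0.801.
For two independent groups with equal n: n = 2·((z_{α} + z_β) / d)².
z_{α} + z_β = 1.645 + 1.036 = 2.681.
n = 2 × (2.681 / 0.801)² = 2 × 3.347² = 2 × 11.20 = 22.4.
Round up to the next whole participant.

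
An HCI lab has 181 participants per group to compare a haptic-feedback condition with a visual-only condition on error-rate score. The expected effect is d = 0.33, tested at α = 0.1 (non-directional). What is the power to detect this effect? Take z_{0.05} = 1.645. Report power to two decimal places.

power ≈ 0.93

For two equal groups, power = Φ(d·√(n/2) − z_{α/2}).
d·√(n/2) = 0.33 × √(181/2) = 0.33 × 9.513 = 3.139.
z_β = 3.139 − 1.645 = 1.494.
Power = Φ(1.494) = 0.932.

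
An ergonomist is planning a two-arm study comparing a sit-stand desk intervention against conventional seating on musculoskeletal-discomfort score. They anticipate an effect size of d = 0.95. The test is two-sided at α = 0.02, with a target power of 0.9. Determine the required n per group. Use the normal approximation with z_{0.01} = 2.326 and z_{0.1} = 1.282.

n = 29 per group

For two independent groups with equal n: n = 2·((z_{α/2} + z_β) / d)².
z_{α/2} + z_β = 2.326 + 1.282 = 3.608.
n = 2 × (3.608 / 0.95)² = 2 × 3.798² = 2 × 14.42 = 28.8.
Round up to the next whole participant.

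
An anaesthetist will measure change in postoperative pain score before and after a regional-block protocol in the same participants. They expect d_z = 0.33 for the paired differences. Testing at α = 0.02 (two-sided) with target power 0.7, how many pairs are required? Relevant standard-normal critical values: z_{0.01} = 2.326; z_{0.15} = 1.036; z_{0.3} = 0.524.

For a paired (one-sample on differences) test: n = ((z_{α/2} + z_β) / d)².
z_{α/2} + z_β = 2.326 + 0.524 = 2.850.
n = (2.850 / 0.33)² = 8.636² = 74.59.
Round up.

n = 75 pairs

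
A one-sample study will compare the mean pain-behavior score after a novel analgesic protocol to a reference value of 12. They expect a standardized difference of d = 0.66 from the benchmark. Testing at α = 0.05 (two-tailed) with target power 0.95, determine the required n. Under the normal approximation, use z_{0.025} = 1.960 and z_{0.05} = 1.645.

For a one-sample test: n = ((z_{α/2} + z_β) / d)².
z_{α/2} + z_β = 1.960 + 1.645 = 3.605.
n = (3.605 / 0.66)² = 5.462² = 29.83.
Round up.

n = 30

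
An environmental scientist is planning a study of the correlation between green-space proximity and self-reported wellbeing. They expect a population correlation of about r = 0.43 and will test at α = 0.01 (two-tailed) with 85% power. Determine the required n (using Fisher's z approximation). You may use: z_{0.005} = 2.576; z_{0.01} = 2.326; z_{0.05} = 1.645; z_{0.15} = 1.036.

Fisher's z: C = ½·ln((1+r)/(1−r)) = ½·ln(2.5088) = 0.4599.
n = ((z_{α/2} + z_β)/C)² + 3.
(2.576 + 1.036) / 0.4599 = 3.612 / 0.4599 = 7.854.
n = 7.854² + 3 = 61.68 + 3 = 64.7.
Round up.

n = 65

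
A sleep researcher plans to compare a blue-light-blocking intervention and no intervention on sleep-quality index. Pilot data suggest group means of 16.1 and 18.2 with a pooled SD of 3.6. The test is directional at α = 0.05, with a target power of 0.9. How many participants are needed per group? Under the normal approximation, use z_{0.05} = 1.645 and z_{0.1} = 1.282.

n = 51 per group

Cohen's d = |M₁ − M₂| / SD_pooled = |16.1 − 18.2| / 3.6 = 2.1 / 3.6 = 0.583.
For two independent groups with equal n: n = 2·((z_{α} + z_β) / d)².
z_{α} + z_β = 1.645 + 1.282 = 2.927.
n = 2 × (2.927 / 0.583)² = 2 × 5.021² = 2 × 25.21 = 50.4.
Round up to the next whole participant.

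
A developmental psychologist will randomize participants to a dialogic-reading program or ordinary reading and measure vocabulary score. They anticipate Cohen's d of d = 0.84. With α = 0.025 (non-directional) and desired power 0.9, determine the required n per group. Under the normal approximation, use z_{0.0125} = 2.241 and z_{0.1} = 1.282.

n = 36 per group

For two independent groups with equal n: n = 2·((z_{α/2} + z_β) / d)².
z_{α/2} + z_β = 2.241 + 1.282 = 3.523.
n = 2 × (3.523 / 0.84)² = 2 × 4.194² = 2 × 17.59 = 35.2.
Round up to the next whole participant.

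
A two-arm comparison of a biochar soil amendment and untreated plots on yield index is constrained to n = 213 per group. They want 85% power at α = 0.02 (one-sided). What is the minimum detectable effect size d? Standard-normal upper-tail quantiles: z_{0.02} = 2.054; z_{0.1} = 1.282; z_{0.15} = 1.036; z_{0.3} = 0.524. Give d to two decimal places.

d_min ≈ 0.30

For two independent groups of n = 213 each: d_min = (z_{α} + z_β)·√(2/n).
z-sum = 2.054 + 1.036 = 3.090.
d_min = 3.090 × √(2/213) = 3.090 × 0.0969 = 0.299.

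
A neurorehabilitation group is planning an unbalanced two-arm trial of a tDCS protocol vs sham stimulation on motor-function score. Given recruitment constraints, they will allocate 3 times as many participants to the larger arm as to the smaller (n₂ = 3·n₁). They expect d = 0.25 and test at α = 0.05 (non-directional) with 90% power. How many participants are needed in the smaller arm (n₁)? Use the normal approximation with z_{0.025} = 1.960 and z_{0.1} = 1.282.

With allocation ratio k = n₂/n₁ = 3, Var(x̄₁−x̄₂) = σ²(1/n₁ + 1/(k·n₁)) = σ²·(k+1)/(k·n₁).
So n₁ = (1 + 1/k)·((z_{α/2} + z_β)/d)² = 1.333 × (3.242/0.25)².
n₁ = 1.333 × 168.17 = 224.2.
Round up: n₁ = 225, giving n₂ = 3 × 225 = 675.

n₁ = 225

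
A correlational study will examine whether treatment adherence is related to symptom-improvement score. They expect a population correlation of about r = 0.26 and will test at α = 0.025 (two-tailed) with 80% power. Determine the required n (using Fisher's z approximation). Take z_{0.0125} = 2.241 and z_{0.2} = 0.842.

n = 138

Fisher's z: C = ½·ln((1+r)/(1−r)) = ½·ln(1.7027) = 0.2661.
n = ((z_{α/2} + z_β)/C)² + 3.
(2.241 + 0.842) / 0.2661 = 3.083 / 0.2661 = 11.586.
n = 11.586² + 3 = 134.23 + 3 = 137.2.
Round up.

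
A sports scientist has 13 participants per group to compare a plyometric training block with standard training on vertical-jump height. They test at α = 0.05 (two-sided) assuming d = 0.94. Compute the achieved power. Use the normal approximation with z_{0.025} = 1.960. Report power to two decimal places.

power ≈ 0.67

For two equal groups, power = Φ(d·√(n/2) − z_{α/2}).
d·√(n/2) = 0.94 × √(13/2) = 0.94 × 2.550 = 2.397.
z_β = 2.397 − 1.960 = 0.437.
Power = Φ(0.437) = 0.669.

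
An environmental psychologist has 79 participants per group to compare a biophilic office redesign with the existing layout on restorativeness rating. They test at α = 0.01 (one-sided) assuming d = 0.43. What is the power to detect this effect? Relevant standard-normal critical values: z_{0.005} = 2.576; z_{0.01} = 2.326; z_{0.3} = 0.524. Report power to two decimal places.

For two equal groups, power = Φ(d·√(n/2) − z_{α}).
d·√(n/2) = 0.43 × √(79/2) = 0.43 × 6.285 = 2.703.
z_β = 2.703 − 2.326 = 0.377.
Power = Φ(0.377) = 0.647.

power ≈ 0.65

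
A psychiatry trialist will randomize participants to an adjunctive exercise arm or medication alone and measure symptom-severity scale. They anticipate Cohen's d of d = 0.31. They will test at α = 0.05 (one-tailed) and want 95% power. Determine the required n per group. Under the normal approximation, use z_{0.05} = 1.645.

n = 226 per group

For two independent groups with equal n: n = 2·((z_{α} + z_β) / d)².
z_{α} + z_β = 1.645 + 1.645 = 3.290.
n = 2 × (3.290 / 0.31)² = 2 × 10.613² = 2 × 112.63 = 225.3.
Round up to the next whole participant.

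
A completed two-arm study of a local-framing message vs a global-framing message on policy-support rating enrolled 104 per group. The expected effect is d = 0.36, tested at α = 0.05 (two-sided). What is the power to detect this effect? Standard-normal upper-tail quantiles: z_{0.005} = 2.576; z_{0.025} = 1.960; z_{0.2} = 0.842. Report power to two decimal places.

power ≈ 0.74

For two equal groups, power = Φ(d·√(n/2) − z_{α/2}).
d·√(n/2) = 0.36 × √(104/2) = 0.36 × 7.211 = 2.596.
z_β = 2.596 − 1.960 = 0.636.
Power = Φ(0.636) = 0.738.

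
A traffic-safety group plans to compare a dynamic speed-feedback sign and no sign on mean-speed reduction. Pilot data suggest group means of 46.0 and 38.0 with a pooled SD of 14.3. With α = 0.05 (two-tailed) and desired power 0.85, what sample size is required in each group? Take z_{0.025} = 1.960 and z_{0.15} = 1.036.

n = 58 per group

Cohen's d = |M₁ − M₂| / SD_pooled = |46.0 − 38.0| / 14.3 = 8.0 / 14.3 = 0.559.
For two independent groups with equal n: n = 2·((z_{α/2} + z_β) / d)².
z_{α/2} + z_β = 1.960 + 1.036 = 2.996.
n = 2 × (2.996 / 0.559)² = 2 × 5.360² = 2 × 28.72 = 57.4.
Round up to the next whole participant.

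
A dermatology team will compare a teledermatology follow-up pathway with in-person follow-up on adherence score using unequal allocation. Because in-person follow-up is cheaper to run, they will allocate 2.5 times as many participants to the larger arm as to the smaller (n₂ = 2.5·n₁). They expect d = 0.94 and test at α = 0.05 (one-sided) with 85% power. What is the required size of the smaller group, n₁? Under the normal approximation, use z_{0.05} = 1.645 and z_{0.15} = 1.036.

n₁ = 12

With allocation ratio k = n₂/n₁ = 2.5, Var(x̄₁−x̄₂) = σ²(1/n₁ + 1/(k·n₁)) = σ²·(k+1)/(k·n₁).
So n₁ = (1 + 1/k)·((z_{α} + z_β)/d)² = 1.400 × (2.681/0.94)².
n₁ = 1.400 × 8.13 = 11.4.
Round up: n₁ = 12, giving n₂ = 2.5 × 12 = 30.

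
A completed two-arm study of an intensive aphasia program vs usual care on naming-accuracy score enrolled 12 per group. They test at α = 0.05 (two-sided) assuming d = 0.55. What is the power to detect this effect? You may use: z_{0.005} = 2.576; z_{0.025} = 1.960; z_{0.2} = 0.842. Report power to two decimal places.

For two equal groups, power = Φ(d·√(n/2) − z_{α/2}).
d·√(n/2) = 0.55 × √(12/2) = 0.55 × 2.449 = 1.347.
z_β = 1.347 − 1.960 = -0.613.
Power = Φ(-0.613) = 0.270.

power ≈ 0.27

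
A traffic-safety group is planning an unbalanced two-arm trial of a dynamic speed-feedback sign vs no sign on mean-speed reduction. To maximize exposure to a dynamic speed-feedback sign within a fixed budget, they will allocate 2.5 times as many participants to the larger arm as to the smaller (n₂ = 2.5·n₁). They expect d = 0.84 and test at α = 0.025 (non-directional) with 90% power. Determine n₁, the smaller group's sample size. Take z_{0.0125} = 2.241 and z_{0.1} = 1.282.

With allocation ratio k = n₂/n₁ = 2.5, Var(x̄₁−x̄₂) = σ²(1/n₁ + 1/(k·n₁)) = σ²·(k+1)/(k·n₁).
So n₁ = (1 + 1/k)·((z_{α/2} + z_β)/d)² = 1.400 × (3.523/0.84)².
n₁ = 1.400 × 17.59 = 24.6.
Round up: n₁ = 25, giving n₂ = ⌈2.5 × 25⌉ = ⌈62.5⌉ = 63.

n₁ = 25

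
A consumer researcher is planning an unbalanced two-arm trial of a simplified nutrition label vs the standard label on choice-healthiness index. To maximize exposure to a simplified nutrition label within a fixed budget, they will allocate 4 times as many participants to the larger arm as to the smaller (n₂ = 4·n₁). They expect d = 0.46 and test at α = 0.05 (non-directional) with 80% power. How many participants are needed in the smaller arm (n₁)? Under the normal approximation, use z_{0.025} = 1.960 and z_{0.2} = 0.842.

n₁ = 47

With allocation ratio k = n₂/n₁ = 4, Var(x̄₁−x̄₂) = σ²(1/n₁ + 1/(k·n₁)) = σ²·(k+1)/(k·n₁).
So n₁ = (1 + 1/k)·((z_{α/2} + z_β)/d)² = 1.250 × (2.802/0.46)².
n₁ = 1.250 × 37.10 = 46.4.
Round up: n₁ = 47, giving n₂ = 4 × 47 = 188.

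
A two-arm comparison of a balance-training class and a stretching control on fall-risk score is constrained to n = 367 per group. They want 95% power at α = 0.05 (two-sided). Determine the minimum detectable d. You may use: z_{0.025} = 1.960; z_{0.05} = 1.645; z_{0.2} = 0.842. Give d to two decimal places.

d_min ≈ 0.27

For two independent groups of n = 367 each: d_min = (z_{α/2} + z_β)·√(2/n).
z-sum = 1.960 + 1.645 = 3.605.
d_min = 3.605 × √(2/367) = 3.605 × 0.0738 = 0.266.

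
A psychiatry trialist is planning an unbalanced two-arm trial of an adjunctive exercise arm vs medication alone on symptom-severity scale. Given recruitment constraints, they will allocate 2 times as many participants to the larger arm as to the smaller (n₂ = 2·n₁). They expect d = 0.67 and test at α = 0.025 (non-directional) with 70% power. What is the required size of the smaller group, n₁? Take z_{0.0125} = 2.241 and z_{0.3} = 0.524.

With allocation ratio k = n₂/n₁ = 2, Var(x̄₁−x̄₂) = σ²(1/n₁ + 1/(k·n₁)) = σ²·(k+1)/(k·n₁).
So n₁ = (1 + 1/k)·((z_{α/2} + z_β)/d)² = 1.500 × (2.765/0.67)².
n₁ = 1.500 × 17.03 = 25.5.
Round up: n₁ = 26, giving n₂ = 2 × 26 = 52.

n₁ = 26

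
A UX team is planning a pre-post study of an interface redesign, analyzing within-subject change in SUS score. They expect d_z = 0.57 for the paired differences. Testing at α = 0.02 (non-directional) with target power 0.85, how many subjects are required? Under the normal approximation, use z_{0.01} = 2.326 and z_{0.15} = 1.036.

For a paired (one-sample on differences) test: n = ((z_{α/2} + z_β) / d)².
z_{α/2} + z_β = 2.326 + 1.036 = 3.362.
n = (3.362 / 0.57)² = 5.898² = 34.79.
Round up.

n = 35 pairs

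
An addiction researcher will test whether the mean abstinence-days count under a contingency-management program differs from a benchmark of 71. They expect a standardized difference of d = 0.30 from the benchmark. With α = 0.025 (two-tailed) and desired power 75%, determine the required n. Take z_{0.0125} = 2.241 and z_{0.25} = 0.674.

n = 95

For a one-sample test: n = ((z_{α/2} + z_β) / d)².
z_{α/2} + z_β = 2.241 + 0.674 = 2.915.
n = (2.915 / 0.30)² = 9.717² = 94.41.
Round up.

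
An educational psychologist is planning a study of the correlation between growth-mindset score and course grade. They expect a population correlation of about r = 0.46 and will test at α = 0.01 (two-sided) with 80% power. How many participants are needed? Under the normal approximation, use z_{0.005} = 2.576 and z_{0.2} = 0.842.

Fisher's z: C = ½·ln((1+r)/(1−r)) = ½·ln(2.7037) = 0.4973.
n = ((z_{α/2} + z_β)/C)² + 3.
(2.576 + 0.842) / 0.4973 = 3.418 / 0.4973 = 6.873.
n = 6.873² + 3 = 47.24 + 3 = 50.2.
Round up.

n = 51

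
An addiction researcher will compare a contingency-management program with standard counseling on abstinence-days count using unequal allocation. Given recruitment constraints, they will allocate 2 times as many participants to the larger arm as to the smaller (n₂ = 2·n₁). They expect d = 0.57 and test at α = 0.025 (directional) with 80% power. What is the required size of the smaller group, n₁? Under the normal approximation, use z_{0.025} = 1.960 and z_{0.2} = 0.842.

With allocation ratio k = n₂/n₁ = 2, Var(x̄₁−x̄₂) = σ²(1/n₁ + 1/(k·n₁)) = σ²·(k+1)/(k·n₁).
So n₁ = (1 + 1/k)·((z_{α} + z_β)/d)² = 1.500 × (2.802/0.57)².
n₁ = 1.500 × 24.16 = 36.2.
Round up: n₁ = 37, giving n₂ = 2 × 37 = 74.

n₁ = 37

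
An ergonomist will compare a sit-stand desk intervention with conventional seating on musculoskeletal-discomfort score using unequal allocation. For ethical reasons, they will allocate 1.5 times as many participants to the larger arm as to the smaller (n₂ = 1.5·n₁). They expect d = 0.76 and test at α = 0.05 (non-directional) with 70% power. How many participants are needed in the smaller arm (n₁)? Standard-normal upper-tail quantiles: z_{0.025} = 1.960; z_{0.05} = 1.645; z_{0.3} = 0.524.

n₁ = 18

With allocation ratio k = n₂/n₁ = 1.5, Var(x̄₁−x̄₂) = σ²(1/n₁ + 1/(k·n₁)) = σ²·(k+1)/(k·n₁).
So n₁ = (1 + 1/k)·((z_{α/2} + z_β)/d)² = 1.667 × (2.484/0.76)².
n₁ = 1.667 × 10.68 = 17.8.
Round up: n₁ = 18, giving n₂ = 1.5 × 18 = 27.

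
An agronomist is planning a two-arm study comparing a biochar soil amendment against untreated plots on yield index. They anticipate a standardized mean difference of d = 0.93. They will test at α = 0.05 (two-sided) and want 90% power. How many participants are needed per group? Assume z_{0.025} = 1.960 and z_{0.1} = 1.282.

For two independent groups with equal n: n = 2·((z_{α/2} + z_β) / d)².
z_{α/2} + z_β = 1.960 + 1.282 = 3.242.
n = 2 × (3.242 / 0.93)² = 2 × 3.486² = 2 × 12.15 = 24.3.
Round up to the next whole participant.

n = 25 per group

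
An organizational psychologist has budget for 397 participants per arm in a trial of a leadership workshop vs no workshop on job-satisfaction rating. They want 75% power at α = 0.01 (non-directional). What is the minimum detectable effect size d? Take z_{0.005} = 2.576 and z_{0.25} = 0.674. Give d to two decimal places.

d_min ≈ 0.23

For two independent groups of n = 397 each: d_min = (z_{α/2} + z_β)·√(2/n).
z-sum = 2.576 + 0.674 = 3.250.
d_min = 3.250 × √(2/397) = 3.250 × 0.0710 = 0.231.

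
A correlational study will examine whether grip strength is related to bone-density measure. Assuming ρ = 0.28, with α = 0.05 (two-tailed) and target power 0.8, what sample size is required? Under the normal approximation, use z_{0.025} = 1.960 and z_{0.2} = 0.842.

Fisher's z: C = ½·ln((1+r)/(1−r)) = ½·ln(1.7778) = 0.2877.
n = ((z_{α/2} + z_β)/C)² + 3.
(1.960 + 0.842) / 0.2877 = 2.802 / 0.2877 = 9.739.
n = 9.739² + 3 = 94.85 + 3 = 97.9.
Round up.

n = 98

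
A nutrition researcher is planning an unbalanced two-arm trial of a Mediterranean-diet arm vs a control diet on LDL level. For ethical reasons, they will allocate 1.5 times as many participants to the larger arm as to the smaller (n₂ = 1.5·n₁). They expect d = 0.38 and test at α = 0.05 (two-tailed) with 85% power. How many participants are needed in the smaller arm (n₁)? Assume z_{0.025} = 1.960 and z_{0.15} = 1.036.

n₁ = 104

With allocation ratio k = n₂/n₁ = 1.5, Var(x̄₁−x̄₂) = σ²(1/n₁ + 1/(k·n₁)) = σ²·(k+1)/(k·n₁).
So n₁ = (1 + 1/k)·((z_{α/2} + z_β)/d)² = 1.667 × (2.996/0.38)².
n₁ = 1.667 × 62.16 = 103.6.
Round up: n₁ = 104, giving n₂ = 1.5 × 104 = 156.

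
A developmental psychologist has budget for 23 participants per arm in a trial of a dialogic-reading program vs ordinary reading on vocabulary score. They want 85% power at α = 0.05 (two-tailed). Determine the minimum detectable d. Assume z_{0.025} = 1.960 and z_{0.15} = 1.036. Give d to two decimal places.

For two independent groups of n = 23 each: d_min = (z_{α/2} + z_β)·√(2/n).
z-sum = 1.960 + 1.036 = 2.996.
d_min = 2.996 × √(2/23) = 2.996 × 0.2949 = 0.883.

d_min ≈ 0.88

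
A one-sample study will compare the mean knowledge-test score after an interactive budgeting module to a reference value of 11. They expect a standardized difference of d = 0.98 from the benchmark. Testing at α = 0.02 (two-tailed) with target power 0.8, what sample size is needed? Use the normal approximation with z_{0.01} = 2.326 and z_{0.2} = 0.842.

n = 11

For a one-sample test: n = ((z_{α/2} + z_β) / d)².
z_{α/2} + z_β = 2.326 + 0.842 = 3.168.
n = (3.168 / 0.98)² = 3.233² = 10.45.
Round up.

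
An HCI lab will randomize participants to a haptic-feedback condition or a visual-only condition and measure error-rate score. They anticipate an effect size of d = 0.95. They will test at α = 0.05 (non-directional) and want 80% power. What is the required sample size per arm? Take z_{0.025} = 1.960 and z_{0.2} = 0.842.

For two independent groups with equal n: n = 2·((z_{α/2} + z_β) / d)².
z_{α/2} + z_β = 1.960 + 0.842 = 2.802.
n = 2 × (2.802 / 0.95)² = 2 × 2.949² = 2 × 8.70 = 17.4.
Round up to the next whole participant.

n = 18 per group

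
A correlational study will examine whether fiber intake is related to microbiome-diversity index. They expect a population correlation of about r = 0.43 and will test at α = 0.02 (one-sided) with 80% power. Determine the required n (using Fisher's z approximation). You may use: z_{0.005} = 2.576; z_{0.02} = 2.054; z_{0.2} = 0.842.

Fisher's z: C = ½·ln((1+r)/(1−r)) = ½·ln(2.5088) = 0.4599.
n = ((z_{α} + z_β)/C)² + 3.
(2.054 + 0.842) / 0.4599 = 2.896 / 0.4599 = 6.297.
n = 6.297² + 3 = 39.65 + 3 = 42.7.
Round up.

n = 43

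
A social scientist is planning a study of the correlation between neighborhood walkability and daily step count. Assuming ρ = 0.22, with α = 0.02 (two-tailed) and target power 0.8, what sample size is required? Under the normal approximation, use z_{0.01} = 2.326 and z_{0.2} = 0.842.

Fisher's z: C = ½·ln((1+r)/(1−r)) = ½·ln(1.5641) = 0.2237.
n = ((z_{α/2} + z_β)/C)² + 3.
(2.326 + 0.842) / 0.2237 = 3.168 / 0.2237 = 14.162.
n = 14.162² + 3 = 200.56 + 3 = 203.6.
Round up.

n = 204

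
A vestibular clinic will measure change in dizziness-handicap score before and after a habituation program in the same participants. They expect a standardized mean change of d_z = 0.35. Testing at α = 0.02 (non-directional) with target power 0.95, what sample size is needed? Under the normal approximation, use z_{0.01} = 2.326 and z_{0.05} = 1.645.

For a paired (one-sample on differences) test: n = ((z_{α/2} + z_β) / d)².
z_{α/2} + z_β = 2.326 + 1.645 = 3.971.
n = (3.971 / 0.35)² = 11.346² = 128.73.
Round up.

n = 129 pairs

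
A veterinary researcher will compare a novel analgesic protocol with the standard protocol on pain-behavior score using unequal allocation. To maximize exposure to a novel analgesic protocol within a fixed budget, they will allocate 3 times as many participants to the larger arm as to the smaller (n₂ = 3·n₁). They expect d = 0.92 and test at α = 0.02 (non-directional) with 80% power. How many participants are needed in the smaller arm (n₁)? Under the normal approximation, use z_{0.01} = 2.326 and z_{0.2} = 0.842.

n₁ = 16

With allocation ratio k = n₂/n₁ = 3, Var(x̄₁−x̄₂) = σ²(1/n₁ + 1/(k·n₁)) = σ²·(k+1)/(k·n₁).
So n₁ = (1 + 1/k)·((z_{α/2} + z_β)/d)² = 1.333 × (3.168/0.92)².
n₁ = 1.333 × 11.86 = 15.8.
Round up: n₁ = 16, giving n₂ = 3 × 16 = 48.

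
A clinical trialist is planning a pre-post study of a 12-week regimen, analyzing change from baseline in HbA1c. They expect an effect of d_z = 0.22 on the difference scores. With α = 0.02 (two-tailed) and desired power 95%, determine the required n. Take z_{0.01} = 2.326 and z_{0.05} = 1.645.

For a paired (one-sample on differences) test: n = ((z_{α/2} + z_β) / d)².
z_{α/2} + z_β = 2.326 + 1.645 = 3.971.
n = (3.971 / 0.22)² = 18.050² = 325.80.
Round up.

n = 326 pairs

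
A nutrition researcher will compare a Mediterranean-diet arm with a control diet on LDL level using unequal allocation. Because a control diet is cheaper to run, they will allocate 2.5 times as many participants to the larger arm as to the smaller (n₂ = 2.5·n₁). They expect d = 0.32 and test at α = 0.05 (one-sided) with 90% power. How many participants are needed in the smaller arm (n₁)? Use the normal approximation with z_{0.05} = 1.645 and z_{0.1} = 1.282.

With allocation ratio k = n₂/n₁ = 2.5, Var(x̄₁−x̄₂) = σ²(1/n₁ + 1/(k·n₁)) = σ²·(k+1)/(k·n₁).
So n₁ = (1 + 1/k)·((z_{α} + z_β)/d)² = 1.400 × (2.927/0.32)².
n₁ = 1.400 × 83.67 = 117.1.
Round up: n₁ = 118, giving n₂ = 2.5 × 118 = 295.

n₁ = 118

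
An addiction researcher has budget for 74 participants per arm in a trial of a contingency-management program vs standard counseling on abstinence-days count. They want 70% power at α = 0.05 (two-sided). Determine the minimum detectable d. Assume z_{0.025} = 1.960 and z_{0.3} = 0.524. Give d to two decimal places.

d_min ≈ 0.41

For two independent groups of n = 74 each: d_min = (z_{α/2} + z_β)·√(2/n).
z-sum = 1.960 + 0.524 = 2.484.
d_min = 2.484 × √(2/74) = 2.484 × 0.1644 = 0.408.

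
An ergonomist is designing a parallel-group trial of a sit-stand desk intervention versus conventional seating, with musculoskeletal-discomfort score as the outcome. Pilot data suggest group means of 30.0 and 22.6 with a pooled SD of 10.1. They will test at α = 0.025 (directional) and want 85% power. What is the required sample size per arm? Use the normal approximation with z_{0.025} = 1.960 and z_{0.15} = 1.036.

Cohen's d = |M₁ − M₂| / SD_pooled = |30.0 − 22.6| / 10.1 = 7.4 / 10.1 = 0.733.
For two independent groups with equal n: n = 2·((z_{α} + z_β) / d)².
z_{α} + z_β = 1.960 + 1.036 = 2.996.
n = 2 × (2.996 / 0.733)² = 2 × 4.087² = 2 × 16.71 = 33.4.
Round up to the next whole participant.

n = 34 per group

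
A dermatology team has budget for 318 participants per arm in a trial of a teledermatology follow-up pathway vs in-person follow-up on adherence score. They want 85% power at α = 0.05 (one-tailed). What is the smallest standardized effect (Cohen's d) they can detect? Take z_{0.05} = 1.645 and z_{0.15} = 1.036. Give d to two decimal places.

For two independent groups of n = 318 each: d_min = (z_{α} + z_β)·√(2/n).
z-sum = 1.645 + 1.036 = 2.681.
d_min = 2.681 × √(2/318) = 2.681 × 0.0793 = 0.213.

d_min ≈ 0.21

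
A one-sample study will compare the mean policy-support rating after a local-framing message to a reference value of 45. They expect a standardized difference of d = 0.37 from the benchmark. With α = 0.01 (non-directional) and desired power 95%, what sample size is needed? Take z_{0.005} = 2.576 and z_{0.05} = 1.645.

For a one-sample test: n = ((z_{α/2} + z_β) / d)².
z_{α/2} + z_β = 2.576 + 1.645 = 4.221.
n = (4.221 / 0.37)² = 11.408² = 130.14.
Round up.

n = 131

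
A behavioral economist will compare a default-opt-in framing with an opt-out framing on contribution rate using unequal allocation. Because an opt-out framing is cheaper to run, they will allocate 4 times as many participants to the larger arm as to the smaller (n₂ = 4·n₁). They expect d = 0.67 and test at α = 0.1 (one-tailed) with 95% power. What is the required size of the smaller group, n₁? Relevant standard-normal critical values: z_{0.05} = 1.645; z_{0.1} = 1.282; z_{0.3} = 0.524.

With allocation ratio k = n₂/n₁ = 4, Var(x̄₁−x̄₂) = σ²(1/n₁ + 1/(k·n₁)) = σ²·(k+1)/(k·n₁).
So n₁ = (1 + 1/k)·((z_{α} + z_β)/d)² = 1.250 × (2.927/0.67)².
n₁ = 1.250 × 19.09 = 23.9.
Round up: n₁ = 24, giving n₂ = 4 × 24 = 96.

n₁ = 24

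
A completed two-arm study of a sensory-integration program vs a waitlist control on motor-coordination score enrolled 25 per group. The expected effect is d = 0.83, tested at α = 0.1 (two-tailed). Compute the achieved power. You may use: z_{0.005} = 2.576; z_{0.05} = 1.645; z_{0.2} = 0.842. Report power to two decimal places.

power ≈ 0.90

For two equal groups, power = Φ(d·√(n/2) − z_{α/2}).
d·√(n/2) = 0.83 × √(25/2) = 0.83 × 3.536 = 2.934.
z_β = 2.934 − 1.645 = 1.289.
Power = Φ(1.289) = 0.901.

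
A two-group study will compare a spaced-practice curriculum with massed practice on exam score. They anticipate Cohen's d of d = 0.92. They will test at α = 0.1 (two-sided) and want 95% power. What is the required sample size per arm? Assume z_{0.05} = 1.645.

For two independent groups with equal n: n = 2·((z_{α/2} + z_β) / d)².
z_{α/2} + z_β = 1.645 + 1.645 = 3.290.
n = 2 × (3.290 / 0.92)² = 2 × 3.576² = 2 × 12.79 = 25.6.
Round up to the next whole participant.

n = 26 per group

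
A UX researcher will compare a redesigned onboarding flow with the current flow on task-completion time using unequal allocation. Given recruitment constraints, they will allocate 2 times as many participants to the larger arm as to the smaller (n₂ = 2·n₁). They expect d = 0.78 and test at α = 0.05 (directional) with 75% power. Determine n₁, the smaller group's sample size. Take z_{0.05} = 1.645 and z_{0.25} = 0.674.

n₁ = 14

With allocation ratio k = n₂/n₁ = 2, Var(x̄₁−x̄₂) = σ²(1/n₁ + 1/(k·n₁)) = σ²·(k+1)/(k·n₁).
So n₁ = (1 + 1/k)·((z_{α} + z_β)/d)² = 1.500 × (2.319/0.78)².
n₁ = 1.500 × 8.84 = 13.3.
Round up: n₁ = 14, giving n₂ = 2 × 14 = 28.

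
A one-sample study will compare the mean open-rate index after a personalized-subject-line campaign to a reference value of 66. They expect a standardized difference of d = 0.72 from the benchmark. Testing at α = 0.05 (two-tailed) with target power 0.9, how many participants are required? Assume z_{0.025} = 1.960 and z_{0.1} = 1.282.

n = 21

For a one-sample test: n = ((z_{α/2} + z_β) / d)².
z_{α/2} + z_β = 1.960 + 1.282 = 3.242.
n = (3.242 / 0.72)² = 4.503² = 20.28.
Round up.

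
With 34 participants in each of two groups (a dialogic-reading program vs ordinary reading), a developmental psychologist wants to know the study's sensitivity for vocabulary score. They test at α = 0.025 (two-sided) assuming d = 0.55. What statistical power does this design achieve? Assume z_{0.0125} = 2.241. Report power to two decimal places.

For two equal groups, power = Φ(d·√(n/2) − z_{α/2}).
d·√(n/2) = 0.55 × √(34/2) = 0.55 × 4.123 = 2.268.
z_β = 2.268 − 2.241 = 0.027.
Power = Φ(0.027) = 0.511.

power ≈ 0.51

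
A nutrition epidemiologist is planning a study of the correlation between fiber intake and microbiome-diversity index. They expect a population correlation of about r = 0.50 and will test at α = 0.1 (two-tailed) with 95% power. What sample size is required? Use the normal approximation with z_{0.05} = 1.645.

Fisher's z: C = ½·ln((1+r)/(1−r)) = ½·ln(3.0000) = 0.5493.
n = ((z_{α/2} + z_β)/C)² + 3.
(1.645 + 1.645) / 0.5493 = 3.290 / 0.5493 = 5.989.
n = 5.989² + 3 = 35.87 + 3 = 38.9.
Round up.

n = 39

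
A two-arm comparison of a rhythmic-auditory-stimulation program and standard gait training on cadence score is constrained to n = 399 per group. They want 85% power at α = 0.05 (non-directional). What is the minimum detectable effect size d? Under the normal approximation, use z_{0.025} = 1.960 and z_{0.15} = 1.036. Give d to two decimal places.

d_min ≈ 0.21

For two independent groups of n = 399 each: d_min = (z_{α/2} + z_β)·√(2/n).
z-sum = 1.960 + 1.036 = 2.996.
d_min = 2.996 × √(2/399) = 2.996 × 0.0708 = 0.212.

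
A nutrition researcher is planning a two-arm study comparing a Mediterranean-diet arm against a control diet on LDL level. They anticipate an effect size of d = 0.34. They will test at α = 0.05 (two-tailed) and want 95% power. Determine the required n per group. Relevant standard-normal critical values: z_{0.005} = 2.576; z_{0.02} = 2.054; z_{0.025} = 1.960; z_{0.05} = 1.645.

n = 225 per group

For two independent groups with equal n: n = 2·((z_{α/2} + z_β) / d)².
z_{α/2} + z_β = 1.960 + 1.645 = 3.605.
n = 2 × (3.605 / 0.34)² = 2 × 10.603² = 2 × 112.42 = 224.8.
Round up to the next whole participant.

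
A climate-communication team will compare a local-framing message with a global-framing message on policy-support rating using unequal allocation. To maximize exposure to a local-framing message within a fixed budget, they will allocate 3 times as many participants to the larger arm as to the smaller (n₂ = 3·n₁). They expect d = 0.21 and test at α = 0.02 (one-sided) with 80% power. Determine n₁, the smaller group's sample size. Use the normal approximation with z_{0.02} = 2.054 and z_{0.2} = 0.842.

n₁ = 254

With allocation ratio k = n₂/n₁ = 3, Var(x̄₁−x̄₂) = σ²(1/n₁ + 1/(k·n₁)) = σ²·(k+1)/(k·n₁).
So n₁ = (1 + 1/k)·((z_{α} + z_β)/d)² = 1.333 × (2.896/0.21)².
n₁ = 1.333 × 190.18 = 253.6.
Round up: n₁ = 254, giving n₂ = 3 × 254 = 762.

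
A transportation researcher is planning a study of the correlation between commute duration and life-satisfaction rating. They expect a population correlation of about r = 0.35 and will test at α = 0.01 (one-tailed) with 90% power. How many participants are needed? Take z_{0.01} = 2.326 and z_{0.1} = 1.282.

n = 101

Fisher's z: C = ½·ln((1+r)/(1−r)) = ½·ln(2.0769) = 0.3654.
n = ((z_{α} + z_β)/C)² + 3.
(2.326 + 1.282) / 0.3654 = 3.608 / 0.3654 = 9.874.
n = 9.874² + 3 = 97.50 + 3 = 100.5.
Round up.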